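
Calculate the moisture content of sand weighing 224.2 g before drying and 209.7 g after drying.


Formula: MC = (W_wet - W_dry) / W_wet * 100
Water mass = 224.2 - 209.7 = 14.5 g
MC = 14.5 / 224.2 * 100 = 6.4674%

6.4674%


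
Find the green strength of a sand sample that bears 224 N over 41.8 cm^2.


Formula: Compressive Strength = Force / Area
Strength = 224 N / 41.8 cm^2 = 5.3589 N/cm^2

Final answer: 5.3589 N/cm^2


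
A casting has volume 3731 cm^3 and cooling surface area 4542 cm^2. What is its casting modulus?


Formula: Casting Modulus M = V / A
M = 3731 cm^3 / 4542 cm^2 = 0.8214 cm

Answer: 0.8214 cm


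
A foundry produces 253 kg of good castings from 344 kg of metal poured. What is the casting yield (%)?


Formula: Casting Yield = (W_good / W_total) * 100
Yield = (253 kg / 344 kg) * 100 = 73.5465%

Final answer: 73.5465%


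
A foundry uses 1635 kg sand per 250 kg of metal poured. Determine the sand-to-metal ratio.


Formula: Sand-to-Metal Ratio = W_sand / W_metal
Ratio = 1635 kg / 250 kg = 6.5400

6.5400


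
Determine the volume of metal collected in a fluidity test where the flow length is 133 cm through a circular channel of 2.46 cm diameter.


Formula: V = pi * (d/2)^2 * L  (cylinder volume)
Radius = 2.46/2 = 1.23 cm
V = pi * 1.23^2 * 133 = 632.1378 cm^3


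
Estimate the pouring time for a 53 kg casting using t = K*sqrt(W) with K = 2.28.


Formula: t = K * sqrt(W)
sqrt(W) = sqrt(53) = 7.28011
t = 2.28 * 7.28011 = 16.5987 s

Final answer: 16.5987 s


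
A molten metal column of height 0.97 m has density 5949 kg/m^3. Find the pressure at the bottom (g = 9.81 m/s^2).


Formula: P = rho * g * h
rho * g = 5949 * 9.81 = 58359.69 N/m^3
P = 58359.69 * 0.97 = 56608.8993 Pa


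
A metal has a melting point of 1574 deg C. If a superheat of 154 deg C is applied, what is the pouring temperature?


Formula: T_pour = T_melt + Superheat
T_pour = 1574 + 154 = 1728 deg C

Answer: 1728 deg C


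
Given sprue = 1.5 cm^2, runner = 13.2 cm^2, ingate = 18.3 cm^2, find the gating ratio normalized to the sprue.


Sprue:Runner:Ingate = 1 : 13.2/1.5 : 18.3/1.5 = 1:8.80:12.20

Answer: 1:8.80:12.20


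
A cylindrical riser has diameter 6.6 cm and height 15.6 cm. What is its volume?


Formula: V = pi * (D/2)^2 * H  (cylinder volume)
Radius = D/2 = 6.6/2 = 3.3 cm
V = pi * 3.3^2 * 15.6 = 533.7063 cm^3


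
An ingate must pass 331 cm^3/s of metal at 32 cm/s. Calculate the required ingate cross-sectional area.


Formula: A_ingate = Q / v  (continuity equation)
A = 331 cm^3/s / 32 cm/s = 10.3438 cm^2

10.3438 cm^2


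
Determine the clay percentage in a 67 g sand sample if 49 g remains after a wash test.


Formula: Clay% = (W_total - W_washed) / W_total * 100
Clay mass = 67 - 49 = 18 g
Clay% = 18 / 67 * 100 = 26.8657%


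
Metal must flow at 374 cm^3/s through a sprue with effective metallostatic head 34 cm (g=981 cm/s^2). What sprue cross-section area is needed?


Formula: v = sqrt(2*g*h), A = Q/v
Velocity: v = sqrt(2 * 981 * 34) = sqrt(66708) = 258.2789 cm/s
Sprue area: A = Q / v = 374 / 258.2789 = 1.4480 cm^2


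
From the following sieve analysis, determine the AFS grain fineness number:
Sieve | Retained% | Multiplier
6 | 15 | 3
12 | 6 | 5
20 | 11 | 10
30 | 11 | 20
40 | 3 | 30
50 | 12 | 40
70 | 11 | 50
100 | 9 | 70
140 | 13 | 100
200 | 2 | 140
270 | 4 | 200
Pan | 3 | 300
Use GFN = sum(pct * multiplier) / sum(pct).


Formula: GFN = sum(pct * multiplier) / sum(pct)
sum(pct * multiplier) = 5435
sum(pct) = 100
GFN = 5435 / 100 = 54.35

Answer: 54.35


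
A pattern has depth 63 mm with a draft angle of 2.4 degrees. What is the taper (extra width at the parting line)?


Formula: taper = depth * tan(draft_angle)
tan(2.4 deg) = 0.0419124
taper = 63 mm * 0.0419124 = 2.6405 mm

Answer: 2.6405 mm


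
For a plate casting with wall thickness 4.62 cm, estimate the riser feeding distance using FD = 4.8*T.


Formula: FD = 4.8 * T  (riser feeding-distance rule)
FD = 4.8 * 4.62 cm = 22.1760 cm

Final answer: 22.1760 cm


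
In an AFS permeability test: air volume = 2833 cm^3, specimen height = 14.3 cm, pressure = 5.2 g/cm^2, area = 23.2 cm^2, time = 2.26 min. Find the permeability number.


Formula: Permeability Number P = (V * H) / (p * A * t)
Numerator: V * H = 2833 * 14.3 = 40511.9
Denominator: p * A * t = 5.2 * 23.2 * 2.26 = 272.6464
P = 40511.9 / 272.6464 = 148.5877

148.5877


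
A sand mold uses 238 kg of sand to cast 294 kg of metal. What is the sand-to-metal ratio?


Formula: Sand-to-Metal Ratio = W_sand / W_metal
Ratio = 238 kg / 294 kg = 0.8095


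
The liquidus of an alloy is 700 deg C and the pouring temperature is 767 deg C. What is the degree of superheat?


Formula: Superheat = T_pour - T_melt
Superheat = 767 - 700 = 67 deg C

67 deg C


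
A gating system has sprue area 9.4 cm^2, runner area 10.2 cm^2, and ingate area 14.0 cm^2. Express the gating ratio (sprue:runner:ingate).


Sprue:Runner:Ingate = 1 : 10.2/9.4 : 14.0/9.4 = 1:1.09:1.49

Final answer: 1:1.09:1.49


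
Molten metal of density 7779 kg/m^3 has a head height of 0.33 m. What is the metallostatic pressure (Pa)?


Formula: P = rho * g * h
rho * g = 7779 * 9.81 = 76311.99 N/m^3
P = 76311.99 * 0.33 = 25182.9567 Pa

Final answer: 25182.9567 Pa


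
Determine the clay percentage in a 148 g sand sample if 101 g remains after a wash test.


Formula: Clay% = (W_total - W_washed) / W_total * 100
Clay mass = 148 - 101 = 47 g
Clay% = 47 / 148 * 100 = 31.7568%

Answer: 31.7568%


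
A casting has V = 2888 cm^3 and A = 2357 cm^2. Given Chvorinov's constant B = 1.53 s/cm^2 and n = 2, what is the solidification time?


Formula: t_s = B * (V/A)^n  (Chvorinov's rule, n=2)
Modulus M = V/A = 2888/2357 = 1.225286 cm
M^2 = 1.225286^2 = 1.501326 cm^2
t_s = 1.53 * 1.501326 = 2.2970 s

2.2970 s


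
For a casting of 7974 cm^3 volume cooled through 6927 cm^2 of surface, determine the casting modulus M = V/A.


Formula: Casting Modulus M = V / A
M = 7974 cm^3 / 6927 cm^2 = 1.1511 cm


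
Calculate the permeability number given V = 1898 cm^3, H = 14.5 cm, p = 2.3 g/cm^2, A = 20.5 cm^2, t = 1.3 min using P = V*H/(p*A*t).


Formula: Permeability Number P = (V * H) / (p * A * t)
Numerator: V * H = 1898 * 14.5 = 27521.0
Denominator: p * A * t = 2.3 * 20.5 * 1.3 = 61.295
P = 27521.0 / 61.295 = 448.9926

Answer: 448.9926


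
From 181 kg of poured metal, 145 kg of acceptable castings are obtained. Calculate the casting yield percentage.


Formula: Casting Yield = (W_good / W_total) * 100
Yield = (145 kg / 181 kg) * 100 = 80.1105%


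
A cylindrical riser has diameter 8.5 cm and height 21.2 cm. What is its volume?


Formula: V = pi * (D/2)^2 * H  (cylinder volume)
Radius = D/2 = 8.5/2 = 4.25 cm
V = pi * 4.25^2 * 21.2 = 1202.9944 cm^3

Answer: 1202.9944 cm^3


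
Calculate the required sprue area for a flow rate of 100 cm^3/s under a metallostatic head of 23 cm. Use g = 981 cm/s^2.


Formula: v = sqrt(2*g*h), A = Q/v
Velocity: v = sqrt(2 * 981 * 23) = sqrt(45126) = 212.4288 cm/s
Sprue area: A = Q / v = 100 / 212.4288 = 0.4707 cm^2

0.4707 cm^2


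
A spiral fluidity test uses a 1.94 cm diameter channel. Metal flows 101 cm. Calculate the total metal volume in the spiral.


Formula: V = pi * (d/2)^2 * L  (cylinder volume)
Radius = 1.94/2 = 0.97 cm
V = pi * 0.97^2 * 101 = 298.5484 cm^3


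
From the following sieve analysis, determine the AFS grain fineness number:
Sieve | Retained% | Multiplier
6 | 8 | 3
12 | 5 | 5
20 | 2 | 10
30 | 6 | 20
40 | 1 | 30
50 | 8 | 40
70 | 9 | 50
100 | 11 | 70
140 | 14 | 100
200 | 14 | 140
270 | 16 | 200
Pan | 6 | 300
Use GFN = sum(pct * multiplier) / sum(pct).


Formula: GFN = sum(pct * multiplier) / sum(pct)
sum(pct * multiplier) = 10119
sum(pct) = 100
GFN = 10119 / 100 = 101.19

101.19


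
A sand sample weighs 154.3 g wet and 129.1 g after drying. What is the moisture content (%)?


Formula: MC = (W_wet - W_dry) / W_wet * 100
Water mass = 154.3 - 129.1 = 25.2 g
MC = 25.2 / 154.3 * 100 = 16.3318%

Final answer: 16.3318%


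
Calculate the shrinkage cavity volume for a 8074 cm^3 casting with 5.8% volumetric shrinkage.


Formula: V_shrink = V_casting * shrinkage_pct / 100
V_shrink = 8074 cm^3 * 5.8 / 100 = 468.2920 cm^3

468.2920 cm^3


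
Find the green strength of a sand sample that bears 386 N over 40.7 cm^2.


Formula: Compressive Strength = Force / Area
Strength = 386 N / 40.7 cm^2 = 9.4840 N/cm^2


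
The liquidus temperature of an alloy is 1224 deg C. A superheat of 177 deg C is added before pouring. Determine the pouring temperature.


Formula: T_pour = T_melt + Superheat
T_pour = 1224 + 177 = 1401 deg C

Final answer: 1401 deg C


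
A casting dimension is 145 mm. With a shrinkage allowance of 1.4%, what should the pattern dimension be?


Formula: L_pattern = L_casting * (1 + shrinkage_rate/100)
Shrinkage factor = 1 + 1.4/100 = 1.014
L_pattern = 145 mm * 1.014 = 147.0300 mm

147.0300 mm


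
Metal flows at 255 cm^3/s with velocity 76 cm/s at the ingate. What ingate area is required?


Formula: A_ingate = Q / v  (continuity equation)
A = 255 cm^3/s / 76 cm/s = 3.3553 cm^2

Answer: 3.3553 cm^2


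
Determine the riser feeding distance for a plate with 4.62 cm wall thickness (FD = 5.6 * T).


Formula: FD = 5.6 * T  (riser feeding-distance rule)
FD = 5.6 * 4.62 cm = 25.8720 cm

Answer: 25.8720 cm


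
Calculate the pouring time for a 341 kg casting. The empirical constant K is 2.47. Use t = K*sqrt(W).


Formula: t = K * sqrt(W)
sqrt(W) = sqrt(341) = 18.46619
t = 2.47 * 18.46619 = 45.6115 s

Answer: 45.6115 s


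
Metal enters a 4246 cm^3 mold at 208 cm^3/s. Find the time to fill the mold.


Formula: t_fill = V_mold / Q_flow
t = 4246 cm^3 / 208 cm^3/s = 20.4135 s

Answer: 20.4135 s


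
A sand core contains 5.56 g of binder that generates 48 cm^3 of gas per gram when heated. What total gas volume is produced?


Formula: V_gas = W_binder * gas_evolution_rate
V = 5.56 g * 48 cm^3/g = 266.8800 cm^3

Answer: 266.8800 cm^3


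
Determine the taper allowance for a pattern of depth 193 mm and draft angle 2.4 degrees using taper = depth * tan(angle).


Formula: taper = depth * tan(draft_angle)
tan(2.4 deg) = 0.0419124
taper = 193 mm * 0.0419124 = 8.0891 mm

8.0891 mm


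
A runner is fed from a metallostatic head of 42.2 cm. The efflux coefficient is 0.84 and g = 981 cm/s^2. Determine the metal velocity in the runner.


Formula: v = Cd * sqrt(2 * g * h)  (Torricelli with discharge coefficient)
2*g*h = 2 * 981 * 42.2 = 82796.4 cm^2/s^2
sqrt(82796.4) = 287.74364 cm/s
v = 0.84 * 287.74364 = 241.7047 cm/s

241.7047 cm/s


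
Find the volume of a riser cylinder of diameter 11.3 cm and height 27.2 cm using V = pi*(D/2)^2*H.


Formula: V = pi * (D/2)^2 * H  (cylinder volume)
Radius = D/2 = 11.3/2 = 5.65 cm
V = pi * 5.65^2 * 27.2 = 2727.8198 cm^3


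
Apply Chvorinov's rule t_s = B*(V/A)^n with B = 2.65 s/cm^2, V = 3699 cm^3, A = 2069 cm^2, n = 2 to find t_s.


Formula: t_s = B * (V/A)^n  (Chvorinov's rule, n=2)
Modulus M = V/A = 3699/2069 = 1.787820 cm
M^2 = 1.787820^2 = 3.196300 cm^2
t_s = 2.65 * 3.196300 = 8.4702 s

8.4702 s


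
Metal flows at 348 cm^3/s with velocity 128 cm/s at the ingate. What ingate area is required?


Formula: A_ingate = Q / v  (continuity equation)
A = 348 cm^3/s / 128 cm/s = 2.7188 cm^2

Answer: 2.7188 cm^2


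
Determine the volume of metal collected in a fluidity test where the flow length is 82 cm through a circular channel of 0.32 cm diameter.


Formula: V = pi * (d/2)^2 * L  (cylinder volume)
Radius = 0.32/2 = 0.16 cm
V = pi * 0.16^2 * 82 = 6.5948 cm^3

6.5948 cm^3


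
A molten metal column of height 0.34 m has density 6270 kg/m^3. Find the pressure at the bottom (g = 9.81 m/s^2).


Formula: P = rho * g * h
rho * g = 6270 * 9.81 = 61508.7 N/m^3
P = 61508.7 * 0.34 = 20912.9580 Pa

Final answer: 20912.9580 Pa


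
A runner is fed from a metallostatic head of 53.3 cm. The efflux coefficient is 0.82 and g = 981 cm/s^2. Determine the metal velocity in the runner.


Formula: v = Cd * sqrt(2 * g * h)  (Torricelli with discharge coefficient)
2*g*h = 2 * 981 * 53.3 = 104574.6 cm^2/s^2
sqrt(104574.6) = 323.37996 cm/s
v = 0.82 * 323.37996 = 265.1716 cm/s


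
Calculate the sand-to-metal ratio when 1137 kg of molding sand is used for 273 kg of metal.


Formula: Sand-to-Metal Ratio = W_sand / W_metal
Ratio = 1137 kg / 273 kg = 4.1648

Answer: 4.1648


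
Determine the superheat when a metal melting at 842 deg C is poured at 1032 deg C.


Formula: Superheat = T_pour - T_melt
Superheat = 1032 - 842 = 190 deg C


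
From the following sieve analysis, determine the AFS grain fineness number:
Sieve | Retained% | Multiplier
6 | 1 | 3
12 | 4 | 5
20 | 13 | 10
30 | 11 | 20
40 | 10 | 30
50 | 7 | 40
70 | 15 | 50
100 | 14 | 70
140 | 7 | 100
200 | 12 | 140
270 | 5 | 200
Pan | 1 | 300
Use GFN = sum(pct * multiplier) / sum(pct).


Formula: GFN = sum(pct * multiplier) / sum(pct)
sum(pct * multiplier) = 6363
sum(pct) = 100
GFN = 6363 / 100 = 63.63

Final answer: 63.63


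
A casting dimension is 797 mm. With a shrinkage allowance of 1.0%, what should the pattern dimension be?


Formula: L_pattern = L_casting * (1 + shrinkage_rate/100)
Shrinkage factor = 1 + 1.0/100 = 1.01
L_pattern = 797 mm * 1.01 = 804.9700 mm

804.9700 mm


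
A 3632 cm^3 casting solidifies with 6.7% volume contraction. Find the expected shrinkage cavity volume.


Formula: V_shrink = V_casting * shrinkage_pct / 100
V_shrink = 3632 cm^3 * 6.7 / 100 = 243.3440 cm^3

Final answer: 243.3440 cm^3


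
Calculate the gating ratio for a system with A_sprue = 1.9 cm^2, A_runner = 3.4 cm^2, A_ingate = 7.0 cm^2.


Sprue:Runner:Ingate = 1 : 3.4/1.9 : 7.0/1.9 = 1:1.79:3.68

Final answer: 1:1.79:3.68


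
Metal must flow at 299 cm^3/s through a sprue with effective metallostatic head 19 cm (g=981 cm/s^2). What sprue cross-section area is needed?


Formula: v = sqrt(2*g*h), A = Q/v
Velocity: v = sqrt(2 * 981 * 19) = sqrt(37278) = 193.0751 cm/s
Sprue area: A = Q / v = 299 / 193.0751 = 1.5486 cm^2

Final answer: 1.5486 cm^2


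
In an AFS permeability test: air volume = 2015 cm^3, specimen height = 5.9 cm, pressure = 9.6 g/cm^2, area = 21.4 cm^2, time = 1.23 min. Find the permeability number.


Formula: Permeability Number P = (V * H) / (p * A * t)
Numerator: V * H = 2015 * 5.9 = 11888.5
Denominator: p * A * t = 9.6 * 21.4 * 1.23 = 252.6912
P = 11888.5 / 252.6912 = 47.0475


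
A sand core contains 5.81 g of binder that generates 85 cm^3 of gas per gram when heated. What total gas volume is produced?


Formula: V_gas = W_binder * gas_evolution_rate
V = 5.81 g * 85 cm^3/g = 493.8500 cm^3


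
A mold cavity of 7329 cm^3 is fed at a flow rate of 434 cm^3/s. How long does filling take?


Formula: t_fill = V_mold / Q_flow
t = 7329 cm^3 / 434 cm^3/s = 16.8871 s

Final answer: 16.8871 s


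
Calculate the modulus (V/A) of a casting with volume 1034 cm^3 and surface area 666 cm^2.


Formula: Casting Modulus M = V / A
M = 1034 cm^3 / 666 cm^2 = 1.5526 cm

1.5526 cm


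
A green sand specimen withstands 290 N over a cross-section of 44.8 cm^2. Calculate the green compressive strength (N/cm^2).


Formula: Compressive Strength = Force / Area
Strength = 290 N / 44.8 cm^2 = 6.4732 N/cm^2

6.4732 N/cm^2


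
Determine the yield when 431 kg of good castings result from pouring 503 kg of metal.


Formula: Casting Yield = (W_good / W_total) * 100
Yield = (431 kg / 503 kg) * 100 = 85.6859%

Answer: 85.6859%


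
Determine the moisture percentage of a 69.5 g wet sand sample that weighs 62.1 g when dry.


Formula: MC = (W_wet - W_dry) / W_wet * 100
Water mass = 69.5 - 62.1 = 7.4 g
MC = 7.4 / 69.5 * 100 = 10.6475%

Final answer: 10.6475%


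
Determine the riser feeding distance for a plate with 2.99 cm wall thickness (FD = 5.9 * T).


Formula: FD = 5.9 * T  (riser feeding-distance rule)
FD = 5.9 * 2.99 cm = 17.6410 cm


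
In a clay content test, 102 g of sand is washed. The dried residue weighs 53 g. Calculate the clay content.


Formula: Clay% = (W_total - W_washed) / W_total * 100
Clay mass = 102 - 53 = 49 g
Clay% = 49 / 102 * 100 = 48.0392%


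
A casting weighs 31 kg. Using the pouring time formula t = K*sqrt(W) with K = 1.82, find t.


Formula: t = K * sqrt(W)
sqrt(W) = sqrt(31) = 5.56776
t = 1.82 * 5.56776 = 10.1333 s


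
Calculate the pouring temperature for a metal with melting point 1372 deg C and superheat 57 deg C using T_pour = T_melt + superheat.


Formula: T_pour = T_melt + Superheat
T_pour = 1372 + 57 = 1429 deg C

Final answer: 1429 deg C


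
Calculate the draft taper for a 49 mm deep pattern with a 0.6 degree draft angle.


Formula: taper = depth * tan(draft_angle)
tan(0.6 deg) = 0.0104724
taper = 49 mm * 0.0104724 = 0.5131 mm

Answer: 0.5131 mm


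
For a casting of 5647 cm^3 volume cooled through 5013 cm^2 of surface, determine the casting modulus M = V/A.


Formula: Casting Modulus M = V / A
M = 5647 cm^3 / 5013 cm^2 = 1.1265 cm

Answer: 1.1265 cm


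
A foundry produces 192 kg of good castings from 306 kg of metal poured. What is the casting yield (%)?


Formula: Casting Yield = (W_good / W_total) * 100
Yield = (192 kg / 306 kg) * 100 = 62.7451%

Answer: 62.7451%


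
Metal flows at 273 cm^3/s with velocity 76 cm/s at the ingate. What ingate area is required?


Formula: A_ingate = Q / v  (continuity equation)
A = 273 cm^3/s / 76 cm/s = 3.5921 cm^2

3.5921 cm^2


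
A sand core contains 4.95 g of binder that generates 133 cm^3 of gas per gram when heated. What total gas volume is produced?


Formula: V_gas = W_binder * gas_evolution_rate
V = 4.95 g * 133 cm^3/g = 658.3500 cm^3

Answer: 658.3500 cm^3


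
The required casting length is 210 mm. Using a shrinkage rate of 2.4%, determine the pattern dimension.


Formula: L_pattern = L_casting * (1 + shrinkage_rate/100)
Shrinkage factor = 1 + 2.4/100 = 1.024
L_pattern = 210 mm * 1.024 = 215.0400 mm

Answer: 215.0400 mm


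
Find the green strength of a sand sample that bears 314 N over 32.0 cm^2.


Formula: Compressive Strength = Force / Area
Strength = 314 N / 32.0 cm^2 = 9.8125 N/cm^2

9.8125 N/cm^2


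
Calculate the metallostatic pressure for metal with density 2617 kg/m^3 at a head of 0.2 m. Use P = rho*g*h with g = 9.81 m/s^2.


Formula: P = rho * g * h
rho * g = 2617 * 9.81 = 25672.77 N/m^3
P = 25672.77 * 0.2 = 5134.5540 Pa

Final answer: 5134.5540 Pa


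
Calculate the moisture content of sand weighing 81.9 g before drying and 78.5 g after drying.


Formula: MC = (W_wet - W_dry) / W_wet * 100
Water mass = 81.9 - 78.5 = 3.4 g
MC = 3.4 / 81.9 * 100 = 4.1514%

Answer: 4.1514%


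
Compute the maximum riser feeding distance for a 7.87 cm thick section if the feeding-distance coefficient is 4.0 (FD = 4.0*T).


Formula: FD = 4.0 * T  (riser feeding-distance rule)
FD = 4.0 * 7.87 cm = 31.4800 cm

Answer: 31.4800 cm


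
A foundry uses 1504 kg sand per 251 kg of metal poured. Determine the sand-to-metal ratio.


Formula: Sand-to-Metal Ratio = W_sand / W_metal
Ratio = 1504 kg / 251 kg = 5.9920

Final answer: 5.9920


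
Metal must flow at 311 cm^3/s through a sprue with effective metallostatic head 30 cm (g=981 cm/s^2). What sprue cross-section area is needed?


Formula: v = sqrt(2*g*h), A = Q/v
Velocity: v = sqrt(2 * 981 * 30) = sqrt(58860) = 242.6108 cm/s
Sprue area: A = Q / v = 311 / 242.6108 = 1.2819 cm^2

1.2819 cm^2


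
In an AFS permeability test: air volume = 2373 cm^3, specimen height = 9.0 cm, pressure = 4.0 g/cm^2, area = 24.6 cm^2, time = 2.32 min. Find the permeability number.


Formula: Permeability Number P = (V * H) / (p * A * t)
Numerator: V * H = 2373 * 9.0 = 21357.0
Denominator: p * A * t = 4.0 * 24.6 * 2.32 = 228.288
P = 21357.0 / 228.288 = 93.5529

93.5529


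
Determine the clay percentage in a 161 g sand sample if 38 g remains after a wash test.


Formula: Clay% = (W_total - W_washed) / W_total * 100
Clay mass = 161 - 38 = 123 g
Clay% = 123 / 161 * 100 = 76.3975%


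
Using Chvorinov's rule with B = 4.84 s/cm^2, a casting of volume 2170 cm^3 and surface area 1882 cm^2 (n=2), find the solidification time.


Formula: t_s = B * (V/A)^n  (Chvorinov's rule, n=2)
Modulus M = V/A = 2170/1882 = 1.153029 cm
M^2 = 1.153029^2 = 1.329476 cm^2
t_s = 4.84 * 1.329476 = 6.4347 s

Answer: 6.4347 s


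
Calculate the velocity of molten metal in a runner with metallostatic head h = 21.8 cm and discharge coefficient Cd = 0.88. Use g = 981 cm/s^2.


Formula: v = Cd * sqrt(2 * g * h)  (Torricelli with discharge coefficient)
2*g*h = 2 * 981 * 21.8 = 42771.6 cm^2/s^2
sqrt(42771.6) = 206.81296 cm/s
v = 0.88 * 206.81296 = 181.9954 cm/s

Answer: 181.9954 cm/s


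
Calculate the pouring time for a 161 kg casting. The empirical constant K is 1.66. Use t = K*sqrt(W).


Formula: t = K * sqrt(W)
sqrt(W) = sqrt(161) = 12.68858
t = 1.66 * 12.68858 = 21.0630 s

21.0630 s


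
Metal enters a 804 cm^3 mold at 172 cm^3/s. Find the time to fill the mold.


Formula: t_fill = V_mold / Q_flow
t = 804 cm^3 / 172 cm^3/s = 4.6744 s

4.6744 s


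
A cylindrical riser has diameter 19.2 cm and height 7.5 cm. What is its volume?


Formula: V = pi * (D/2)^2 * H  (cylinder volume)
Radius = D/2 = 19.2/2 = 9.6 cm
V = pi * 9.6^2 * 7.5 = 2171.4688 cm^3


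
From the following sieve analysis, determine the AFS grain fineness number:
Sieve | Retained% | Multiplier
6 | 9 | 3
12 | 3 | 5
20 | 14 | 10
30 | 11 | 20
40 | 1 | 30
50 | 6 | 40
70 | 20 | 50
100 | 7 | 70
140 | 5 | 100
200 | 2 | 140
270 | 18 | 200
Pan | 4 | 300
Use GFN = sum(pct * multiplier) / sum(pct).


Formula: GFN = sum(pct * multiplier) / sum(pct)
sum(pct * multiplier) = 7742
sum(pct) = 100
GFN = 7742 / 100 = 77.42

Final answer: 77.42


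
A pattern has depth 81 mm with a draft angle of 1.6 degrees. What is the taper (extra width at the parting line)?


Formula: taper = depth * tan(draft_angle)
tan(1.6 deg) = 0.0279325
taper = 81 mm * 0.0279325 = 2.2625 mm

Final answer: 2.2625 mm


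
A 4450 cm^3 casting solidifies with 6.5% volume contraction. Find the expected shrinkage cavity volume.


Formula: V_shrink = V_casting * shrinkage_pct / 100
V_shrink = 4450 cm^3 * 6.5 / 100 = 289.2500 cm^3

Answer: 289.2500 cm^3


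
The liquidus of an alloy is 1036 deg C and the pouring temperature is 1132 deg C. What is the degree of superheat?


Formula: Superheat = T_pour - T_melt
Superheat = 1132 - 1036 = 96 deg C

Final answer: 96 deg C


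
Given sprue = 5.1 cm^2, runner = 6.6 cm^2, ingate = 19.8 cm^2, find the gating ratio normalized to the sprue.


Sprue:Runner:Ingate = 1 : 6.6/5.1 : 19.8/5.1 = 1:1.29:3.88

Answer: 1:1.29:3.88


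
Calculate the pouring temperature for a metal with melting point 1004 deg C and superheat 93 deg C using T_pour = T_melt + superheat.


Formula: T_pour = T_melt + Superheat
T_pour = 1004 + 93 = 1097 deg C

Final answer: 1097 deg C


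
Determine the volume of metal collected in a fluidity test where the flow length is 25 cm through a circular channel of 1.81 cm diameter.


Formula: V = pi * (d/2)^2 * L  (cylinder volume)
Radius = 1.81/2 = 0.905 cm
V = pi * 0.905^2 * 25 = 64.3261 cm^3

64.3261 cm^3


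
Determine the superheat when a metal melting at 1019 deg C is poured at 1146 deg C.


Formula: Superheat = T_pour - T_melt
Superheat = 1146 - 1019 = 127 deg C

Answer: 127 deg C


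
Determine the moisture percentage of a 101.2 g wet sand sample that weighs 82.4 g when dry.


Formula: MC = (W_wet - W_dry) / W_wet * 100
Water mass = 101.2 - 82.4 = 18.8 g
MC = 18.8 / 101.2 * 100 = 18.5771%

Final answer: 18.5771%


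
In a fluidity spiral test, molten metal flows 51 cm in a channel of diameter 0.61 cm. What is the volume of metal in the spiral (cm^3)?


Formula: V = pi * (d/2)^2 * L  (cylinder volume)
Radius = 0.61/2 = 0.305 cm
V = pi * 0.305^2 * 51 = 14.9046 cm^3

Final answer: 14.9046 cm^3


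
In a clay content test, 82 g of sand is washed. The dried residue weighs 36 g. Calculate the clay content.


Formula: Clay% = (W_total - W_washed) / W_total * 100
Clay mass = 82 - 36 = 46 g
Clay% = 46 / 82 * 100 = 56.0976%

Answer: 56.0976%


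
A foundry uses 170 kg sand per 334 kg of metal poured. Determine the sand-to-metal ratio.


Formula: Sand-to-Metal Ratio = W_sand / W_metal
Ratio = 170 kg / 334 kg = 0.5090

0.5090


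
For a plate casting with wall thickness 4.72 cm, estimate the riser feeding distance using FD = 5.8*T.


Formula: FD = 5.8 * T  (riser feeding-distance rule)
FD = 5.8 * 4.72 cm = 27.3760 cm

Answer: 27.3760 cm


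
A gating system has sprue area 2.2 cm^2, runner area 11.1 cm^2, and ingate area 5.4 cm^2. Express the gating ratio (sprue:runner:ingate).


Sprue:Runner:Ingate = 1 : 11.1/2.2 : 5.4/2.2 = 1:5.05:2.45

Answer: 1:5.05:2.45


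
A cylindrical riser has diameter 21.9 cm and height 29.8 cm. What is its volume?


Formula: V = pi * (D/2)^2 * H  (cylinder volume)
Radius = D/2 = 21.9/2 = 10.95 cm
V = pi * 10.95^2 * 29.8 = 11225.2074 cm^3

11225.2074 cm^3


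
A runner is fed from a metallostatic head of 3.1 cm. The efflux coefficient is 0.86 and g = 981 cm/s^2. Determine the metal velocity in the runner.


Formula: v = Cd * sqrt(2 * g * h)  (Torricelli with discharge coefficient)
2*g*h = 2 * 981 * 3.1 = 6082.2 cm^2/s^2
sqrt(6082.2) = 77.98846 cm/s
v = 0.86 * 77.98846 = 67.0701 cm/s

Answer: 67.0701 cm/s


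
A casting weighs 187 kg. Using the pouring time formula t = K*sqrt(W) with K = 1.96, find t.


Formula: t = K * sqrt(W)
sqrt(W) = sqrt(187) = 13.67479
t = 1.96 * 13.67479 = 26.8026 s

26.8026 s


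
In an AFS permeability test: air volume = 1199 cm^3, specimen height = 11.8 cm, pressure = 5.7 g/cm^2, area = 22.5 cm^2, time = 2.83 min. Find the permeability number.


Formula: Permeability Number P = (V * H) / (p * A * t)
Numerator: V * H = 1199 * 11.8 = 14148.2
Denominator: p * A * t = 5.7 * 22.5 * 2.83 = 362.9475
P = 14148.2 / 362.9475 = 38.9814

Answer: 38.9814


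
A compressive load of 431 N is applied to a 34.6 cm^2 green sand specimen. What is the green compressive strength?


Formula: Compressive Strength = Force / Area
Strength = 431 N / 34.6 cm^2 = 12.4566 N/cm^2

Final answer: 12.4566 N/cm^2


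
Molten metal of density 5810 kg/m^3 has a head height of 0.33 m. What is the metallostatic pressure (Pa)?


Formula: P = rho * g * h
rho * g = 5810 * 9.81 = 56996.1 N/m^3
P = 56996.1 * 0.33 = 18808.7130 Pa

Final answer: 18808.7130 Pa


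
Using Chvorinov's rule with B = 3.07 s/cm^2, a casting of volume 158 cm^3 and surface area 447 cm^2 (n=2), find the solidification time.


Formula: t_s = B * (V/A)^n  (Chvorinov's rule, n=2)
Modulus M = V/A = 158/447 = 0.353468 cm
M^2 = 0.353468^2 = 0.124940 cm^2
t_s = 3.07 * 0.124940 = 0.3836 s

Final answer: 0.3836 s


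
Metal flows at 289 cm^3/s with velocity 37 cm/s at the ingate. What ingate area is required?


Formula: A_ingate = Q / v  (continuity equation)
A = 289 cm^3/s / 37 cm/s = 7.8108 cm^2


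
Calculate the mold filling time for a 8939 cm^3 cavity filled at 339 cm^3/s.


Formula: t_fill = V_mold / Q_flow
t = 8939 cm^3 / 339 cm^3/s = 26.3687 s

Final answer: 26.3687 s


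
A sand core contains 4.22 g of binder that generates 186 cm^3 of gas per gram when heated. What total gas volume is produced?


Formula: V_gas = W_binder * gas_evolution_rate
V = 4.22 g * 186 cm^3/g = 784.9200 cm^3


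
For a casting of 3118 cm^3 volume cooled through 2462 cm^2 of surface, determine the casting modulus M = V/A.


Formula: Casting Modulus M = V / A
M = 3118 cm^3 / 2462 cm^2 = 1.2665 cm

Answer: 1.2665 cm


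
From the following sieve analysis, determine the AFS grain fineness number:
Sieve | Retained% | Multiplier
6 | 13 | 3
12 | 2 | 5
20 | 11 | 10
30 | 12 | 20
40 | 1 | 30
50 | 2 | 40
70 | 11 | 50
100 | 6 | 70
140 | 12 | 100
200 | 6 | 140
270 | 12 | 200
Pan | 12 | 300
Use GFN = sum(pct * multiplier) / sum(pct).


Formula: GFN = sum(pct * multiplier) / sum(pct)
sum(pct * multiplier) = 9519
sum(pct) = 100
GFN = 9519 / 100 = 95.19

95.19


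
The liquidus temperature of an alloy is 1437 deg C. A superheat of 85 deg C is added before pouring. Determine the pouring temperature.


Formula: T_pour = T_melt + Superheat
T_pour = 1437 + 85 = 1522 deg C

Final answer: 1522 deg C


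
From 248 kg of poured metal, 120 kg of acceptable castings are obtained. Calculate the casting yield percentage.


Formula: Casting Yield = (W_good / W_total) * 100
Yield = (120 kg / 248 kg) * 100 = 48.3871%

Final answer: 48.3871%


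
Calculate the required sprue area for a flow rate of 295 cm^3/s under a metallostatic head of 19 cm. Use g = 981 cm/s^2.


Formula: v = sqrt(2*g*h), A = Q/v
Velocity: v = sqrt(2 * 981 * 19) = sqrt(37278) = 193.0751 cm/s
Sprue area: A = Q / v = 295 / 193.0751 = 1.5279 cm^2

Final answer: 1.5279 cm^2


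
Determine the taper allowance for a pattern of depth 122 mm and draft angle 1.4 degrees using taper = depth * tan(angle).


Formula: taper = depth * tan(draft_angle)
tan(1.4 deg) = 0.0244395
taper = 122 mm * 0.0244395 = 2.9816 mm

Final answer: 2.9816 mm


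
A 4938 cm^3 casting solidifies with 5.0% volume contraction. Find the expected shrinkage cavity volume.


Formula: V_shrink = V_casting * shrinkage_pct / 100
V_shrink = 4938 cm^3 * 5.0 / 100 = 246.9000 cm^3

Final answer: 246.9000 cm^3


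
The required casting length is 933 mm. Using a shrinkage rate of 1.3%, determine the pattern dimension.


Formula: L_pattern = L_casting * (1 + shrinkage_rate/100)
Shrinkage factor = 1 + 1.3/100 = 1.013
L_pattern = 933 mm * 1.013 = 945.1290 mm

Answer: 945.1290 mm


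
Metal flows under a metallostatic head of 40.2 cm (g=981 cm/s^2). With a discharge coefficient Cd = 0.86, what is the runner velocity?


Formula: v = Cd * sqrt(2 * g * h)  (Torricelli with discharge coefficient)
2*g*h = 2 * 981 * 40.2 = 78872.4 cm^2/s^2
sqrt(78872.4) = 280.84230 cm/s
v = 0.86 * 280.84230 = 241.5244 cm/s

Answer: 241.5244 cm/s


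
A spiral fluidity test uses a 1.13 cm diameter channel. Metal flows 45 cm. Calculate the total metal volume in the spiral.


Formula: V = pi * (d/2)^2 * L  (cylinder volume)
Radius = 1.13/2 = 0.565 cm
V = pi * 0.565^2 * 45 = 45.1294 cm^3

45.1294 cm^3


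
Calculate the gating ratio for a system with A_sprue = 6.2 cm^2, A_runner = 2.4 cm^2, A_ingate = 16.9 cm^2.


Sprue:Runner:Ingate = 1 : 2.4/6.2 : 16.9/6.2 = 1:0.39:2.73

Answer: 1:0.39:2.73


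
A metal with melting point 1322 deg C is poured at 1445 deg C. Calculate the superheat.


Formula: Superheat = T_pour - T_melt
Superheat = 1445 - 1322 = 123 deg C

123 deg C


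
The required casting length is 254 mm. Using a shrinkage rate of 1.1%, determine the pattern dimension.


Formula: L_pattern = L_casting * (1 + shrinkage_rate/100)
Shrinkage factor = 1 + 1.1/100 = 1.011
L_pattern = 254 mm * 1.011 = 256.7940 mm

256.7940 mm


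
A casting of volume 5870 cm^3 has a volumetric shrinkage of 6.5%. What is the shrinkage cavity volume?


Formula: V_shrink = V_casting * shrinkage_pct / 100
V_shrink = 5870 cm^3 * 6.5 / 100 = 381.5500 cm^3


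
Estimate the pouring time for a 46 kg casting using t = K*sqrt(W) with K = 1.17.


Formula: t = K * sqrt(W)
sqrt(W) = sqrt(46) = 6.78233
t = 1.17 * 6.78233 = 7.9353 s

7.9353 s


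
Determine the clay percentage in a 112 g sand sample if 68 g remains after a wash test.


Formula: Clay% = (W_total - W_washed) / W_total * 100
Clay mass = 112 - 68 = 44 g
Clay% = 44 / 112 * 100 = 39.2857%

Answer: 39.2857%


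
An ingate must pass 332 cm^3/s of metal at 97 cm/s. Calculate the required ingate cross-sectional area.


Formula: A_ingate = Q / v  (continuity equation)
A = 332 cm^3/s / 97 cm/s = 3.4227 cm^2

Final answer: 3.4227 cm^2


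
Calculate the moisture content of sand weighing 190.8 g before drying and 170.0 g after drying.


Formula: MC = (W_wet - W_dry) / W_wet * 100
Water mass = 190.8 - 170.0 = 20.8 g
MC = 20.8 / 190.8 * 100 = 10.9015%


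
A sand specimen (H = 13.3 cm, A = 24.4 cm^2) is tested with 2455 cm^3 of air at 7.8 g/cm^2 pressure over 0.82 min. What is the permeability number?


Formula: Permeability Number P = (V * H) / (p * A * t)
Numerator: V * H = 2455 * 13.3 = 32651.5
Denominator: p * A * t = 7.8 * 24.4 * 0.82 = 156.0624
P = 32651.5 / 156.0624 = 209.2208

209.2208


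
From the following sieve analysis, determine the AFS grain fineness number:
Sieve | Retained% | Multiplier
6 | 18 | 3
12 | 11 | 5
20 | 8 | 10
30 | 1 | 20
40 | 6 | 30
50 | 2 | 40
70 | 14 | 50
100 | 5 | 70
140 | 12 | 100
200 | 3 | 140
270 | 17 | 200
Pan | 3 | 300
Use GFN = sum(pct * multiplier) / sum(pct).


Formula: GFN = sum(pct * multiplier) / sum(pct)
sum(pct * multiplier) = 7439
sum(pct) = 100
GFN = 7439 / 100 = 74.39

74.39


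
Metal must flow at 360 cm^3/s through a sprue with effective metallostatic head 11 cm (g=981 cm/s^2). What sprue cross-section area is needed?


Formula: v = sqrt(2*g*h), A = Q/v
Velocity: v = sqrt(2 * 981 * 11) = sqrt(21582) = 146.9081 cm/s
Sprue area: A = Q / v = 360 / 146.9081 = 2.4505 cm^2

Answer: 2.4505 cm^2


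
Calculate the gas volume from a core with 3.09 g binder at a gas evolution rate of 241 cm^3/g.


Formula: V_gas = W_binder * gas_evolution_rate
V = 3.09 g * 241 cm^3/g = 744.6900 cm^3


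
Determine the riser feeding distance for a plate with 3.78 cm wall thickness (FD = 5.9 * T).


Formula: FD = 5.9 * T  (riser feeding-distance rule)
FD = 5.9 * 3.78 cm = 22.3020 cm


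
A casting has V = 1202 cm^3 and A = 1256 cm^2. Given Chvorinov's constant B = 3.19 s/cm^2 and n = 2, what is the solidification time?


Formula: t_s = B * (V/A)^n  (Chvorinov's rule, n=2)
Modulus M = V/A = 1202/1256 = 0.957006 cm
M^2 = 0.957006^2 = 0.915860 cm^2
t_s = 3.19 * 0.915860 = 2.9216 s


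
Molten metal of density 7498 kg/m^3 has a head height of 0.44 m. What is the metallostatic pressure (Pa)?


Formula: P = rho * g * h
rho * g = 7498 * 9.81 = 73555.38 N/m^3
P = 73555.38 * 0.44 = 32364.3672 Pa


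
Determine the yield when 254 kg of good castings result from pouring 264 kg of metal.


Formula: Casting Yield = (W_good / W_total) * 100
Yield = (254 kg / 264 kg) * 100 = 96.2121%

Answer: 96.2121%


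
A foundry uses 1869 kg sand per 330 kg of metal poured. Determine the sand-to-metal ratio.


Formula: Sand-to-Metal Ratio = W_sand / W_metal
Ratio = 1869 kg / 330 kg = 5.6636

Final answer: 5.6636


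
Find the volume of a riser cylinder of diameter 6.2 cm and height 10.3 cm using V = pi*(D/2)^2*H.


Formula: V = pi * (D/2)^2 * H  (cylinder volume)
Radius = D/2 = 6.2/2 = 3.1 cm
V = pi * 3.1^2 * 10.3 = 310.9643 cm^3


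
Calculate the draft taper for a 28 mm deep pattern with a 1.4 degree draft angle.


Formula: taper = depth * tan(draft_angle)
tan(1.4 deg) = 0.0244395
taper = 28 mm * 0.0244395 = 0.6843 mm


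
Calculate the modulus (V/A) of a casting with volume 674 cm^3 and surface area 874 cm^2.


Formula: Casting Modulus M = V / A
M = 674 cm^3 / 874 cm^2 = 0.7712 cm


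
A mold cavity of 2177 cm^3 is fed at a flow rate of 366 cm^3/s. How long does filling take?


Formula: t_fill = V_mold / Q_flow
t = 2177 cm^3 / 366 cm^3/s = 5.9481 s

5.9481 s


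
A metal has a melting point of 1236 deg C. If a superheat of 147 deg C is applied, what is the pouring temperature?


Formula: T_pour = T_melt + Superheat
T_pour = 1236 + 147 = 1383 deg C

1383 deg C


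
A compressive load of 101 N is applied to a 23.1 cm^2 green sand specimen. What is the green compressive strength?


Formula: Compressive Strength = Force / Area
Strength = 101 N / 23.1 cm^2 = 4.3723 N/cm^2

Answer: 4.3723 N/cm^2


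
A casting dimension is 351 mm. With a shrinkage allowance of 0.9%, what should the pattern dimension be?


Formula: L_pattern = L_casting * (1 + shrinkage_rate/100)
Shrinkage factor = 1 + 0.9/100 = 1.009
L_pattern = 351 mm * 1.009 = 354.1590 mm

354.1590 mm


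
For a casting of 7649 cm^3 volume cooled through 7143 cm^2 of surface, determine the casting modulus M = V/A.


Formula: Casting Modulus M = V / A
M = 7649 cm^3 / 7143 cm^2 = 1.0708 cm


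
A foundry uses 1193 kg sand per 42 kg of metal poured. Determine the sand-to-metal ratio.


Formula: Sand-to-Metal Ratio = W_sand / W_metal
Ratio = 1193 kg / 42 kg = 28.4048

Final answer: 28.4048


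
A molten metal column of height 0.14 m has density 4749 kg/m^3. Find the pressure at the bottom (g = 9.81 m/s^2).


Formula: P = rho * g * h
rho * g = 4749 * 9.81 = 46587.69 N/m^3
P = 46587.69 * 0.14 = 6522.2766 Pa

Answer: 6522.2766 Pa


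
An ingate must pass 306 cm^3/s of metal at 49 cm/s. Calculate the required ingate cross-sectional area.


Formula: A_ingate = Q / v  (continuity equation)
A = 306 cm^3/s / 49 cm/s = 6.2449 cm^2

Final answer: 6.2449 cm^2


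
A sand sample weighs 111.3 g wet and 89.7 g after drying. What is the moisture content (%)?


Formula: MC = (W_wet - W_dry) / W_wet * 100
Water mass = 111.3 - 89.7 = 21.6 g
MC = 21.6 / 111.3 * 100 = 19.4070%

Answer: 19.4070%


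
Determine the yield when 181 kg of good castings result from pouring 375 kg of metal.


Formula: Casting Yield = (W_good / W_total) * 100
Yield = (181 kg / 375 kg) * 100 = 48.2667%

Final answer: 48.2667%


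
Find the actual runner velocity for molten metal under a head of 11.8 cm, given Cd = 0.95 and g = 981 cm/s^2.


Formula: v = Cd * sqrt(2 * g * h)  (Torricelli with discharge coefficient)
2*g*h = 2 * 981 * 11.8 = 23151.6 cm^2/s^2
sqrt(23151.6) = 152.15650 cm/s
v = 0.95 * 152.15650 = 144.5487 cm/s


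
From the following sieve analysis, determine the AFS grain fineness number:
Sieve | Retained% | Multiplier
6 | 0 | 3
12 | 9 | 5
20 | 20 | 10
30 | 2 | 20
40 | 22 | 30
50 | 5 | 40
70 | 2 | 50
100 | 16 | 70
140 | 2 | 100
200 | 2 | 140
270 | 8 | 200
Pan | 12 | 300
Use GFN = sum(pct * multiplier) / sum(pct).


Formula: GFN = sum(pct * multiplier) / sum(pct)
sum(pct * multiplier) = 8045
sum(pct) = 100
GFN = 8045 / 100 = 80.45

Answer: 80.45


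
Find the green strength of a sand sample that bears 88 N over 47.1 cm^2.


Formula: Compressive Strength = Force / Area
Strength = 88 N / 47.1 cm^2 = 1.8684 N/cm^2


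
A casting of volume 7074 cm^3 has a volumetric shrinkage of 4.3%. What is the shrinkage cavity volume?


Formula: V_shrink = V_casting * shrinkage_pct / 100
V_shrink = 7074 cm^3 * 4.3 / 100 = 304.1820 cm^3

Final answer: 304.1820 cm^3


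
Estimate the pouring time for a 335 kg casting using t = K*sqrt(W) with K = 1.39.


Formula: t = K * sqrt(W)
sqrt(W) = sqrt(335) = 18.30301
t = 1.39 * 18.30301 = 25.4412 s

25.4412 s


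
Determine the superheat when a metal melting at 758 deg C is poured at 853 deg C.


Formula: Superheat = T_pour - T_melt
Superheat = 853 - 758 = 95 deg C

Final answer: 95 deg C


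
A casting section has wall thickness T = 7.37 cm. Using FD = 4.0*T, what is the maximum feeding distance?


Formula: FD = 4.0 * T  (riser feeding-distance rule)
FD = 4.0 * 7.37 cm = 29.4800 cm

Final answer: 29.4800 cm


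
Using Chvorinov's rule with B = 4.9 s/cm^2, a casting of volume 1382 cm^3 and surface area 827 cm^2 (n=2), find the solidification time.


Formula: t_s = B * (V/A)^n  (Chvorinov's rule, n=2)
Modulus M = V/A = 1382/827 = 1.671100 cm
M^2 = 1.671100^2 = 2.792575 cm^2
t_s = 4.9 * 2.792575 = 13.6836 s

Answer: 13.6836 s


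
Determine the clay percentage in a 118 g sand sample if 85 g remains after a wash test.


Formula: Clay% = (W_total - W_washed) / W_total * 100
Clay mass = 118 - 85 = 33 g
Clay% = 33 / 118 * 100 = 27.9661%

27.9661%
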